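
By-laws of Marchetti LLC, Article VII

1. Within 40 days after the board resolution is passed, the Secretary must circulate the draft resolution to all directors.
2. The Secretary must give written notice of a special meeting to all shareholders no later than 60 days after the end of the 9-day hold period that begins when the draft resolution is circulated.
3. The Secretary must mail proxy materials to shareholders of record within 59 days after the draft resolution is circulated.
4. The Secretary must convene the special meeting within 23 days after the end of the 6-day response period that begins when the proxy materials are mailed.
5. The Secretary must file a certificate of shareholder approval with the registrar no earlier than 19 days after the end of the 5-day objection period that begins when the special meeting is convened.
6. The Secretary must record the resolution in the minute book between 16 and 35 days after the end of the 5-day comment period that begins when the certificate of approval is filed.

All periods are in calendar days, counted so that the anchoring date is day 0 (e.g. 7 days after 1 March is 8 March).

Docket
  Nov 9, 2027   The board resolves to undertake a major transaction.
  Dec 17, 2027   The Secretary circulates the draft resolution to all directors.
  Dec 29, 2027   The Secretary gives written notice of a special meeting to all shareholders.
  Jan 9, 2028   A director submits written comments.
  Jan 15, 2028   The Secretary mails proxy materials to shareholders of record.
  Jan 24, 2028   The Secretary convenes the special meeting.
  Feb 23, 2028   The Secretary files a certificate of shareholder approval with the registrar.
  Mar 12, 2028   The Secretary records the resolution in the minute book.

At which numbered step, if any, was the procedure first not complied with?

Step 1: 40 days after Nov 9, 2027 (when the board resolution is passed) is Dec 19, 2027; completed Dec 17, 2027, before the deadline.
Step 2: 60 days after Dec 26, 2027 (end of the 9-day hold period, which began when the draft resolution is circulated on Dec 17, 2027) is Feb 24, 2028; Dec 29, 2027 is within that limit.
Step 3: 59 days after Dec 17, 2027 (when the draft resolution is circulated) is Feb 14, 2028; completed Jan 15, 2028, before the deadline.
Step 4: 23 days after Jan 21, 2028 (end of the 6-day response period, which began when the proxy materials are mailed on Jan 15, 2028) is Feb 13, 2028; completed Jan 24, 2028, before the deadline.
Step 5: the earliest permitted date is 19 days after Jan 29, 2028 (end of the 5-day objection period, which began when the special meeting is convened on Jan 24, 2028), i.e. Feb 17, 2028; done Feb 23, 2028 — permitted.
Step 6: the window is 16–35 days after Feb 28, 2028 (end of the 5-day comment period, which began when the certificate of approval is filed on Feb 23, 2028), so Mar 15, 2028 through Apr 3, 2028; Mar 12, 2028 is 3 days too early.
The analysis stops there.

Step 6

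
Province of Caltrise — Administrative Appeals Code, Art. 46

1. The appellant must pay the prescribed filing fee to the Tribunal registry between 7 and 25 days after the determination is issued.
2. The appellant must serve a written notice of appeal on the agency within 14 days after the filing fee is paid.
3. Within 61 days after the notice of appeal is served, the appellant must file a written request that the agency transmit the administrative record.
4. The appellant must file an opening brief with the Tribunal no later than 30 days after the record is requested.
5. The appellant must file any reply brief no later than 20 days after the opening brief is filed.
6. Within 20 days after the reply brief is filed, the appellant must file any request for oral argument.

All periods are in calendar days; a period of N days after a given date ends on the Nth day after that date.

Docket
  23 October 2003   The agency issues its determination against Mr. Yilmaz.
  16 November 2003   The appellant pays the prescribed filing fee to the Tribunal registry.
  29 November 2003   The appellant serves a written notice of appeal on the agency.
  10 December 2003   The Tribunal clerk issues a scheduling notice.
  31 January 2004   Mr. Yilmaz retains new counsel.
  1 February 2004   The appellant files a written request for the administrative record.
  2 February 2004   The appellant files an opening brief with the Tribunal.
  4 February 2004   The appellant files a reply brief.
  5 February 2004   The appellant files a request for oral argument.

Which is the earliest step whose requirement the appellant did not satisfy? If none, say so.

Step 1 — 7 and 25 days from 23 October 2003 (when the determination is issued) are 30 October 2003 and 17 November 2003 respectively; done 16 November 2003, which is between those dates.
Step 2 — counting 14 days from 16 November 2003 (when the filing fee is paid) gives a deadline of 30 November 2003; completed 29 November 2003, before the deadline.
Step 3 — counting 61 days from 29 November 2003 (when the notice of appeal is served) gives a deadline of 29 January 2004; 1 February 2004 misses that deadline by 3 days.

Step 3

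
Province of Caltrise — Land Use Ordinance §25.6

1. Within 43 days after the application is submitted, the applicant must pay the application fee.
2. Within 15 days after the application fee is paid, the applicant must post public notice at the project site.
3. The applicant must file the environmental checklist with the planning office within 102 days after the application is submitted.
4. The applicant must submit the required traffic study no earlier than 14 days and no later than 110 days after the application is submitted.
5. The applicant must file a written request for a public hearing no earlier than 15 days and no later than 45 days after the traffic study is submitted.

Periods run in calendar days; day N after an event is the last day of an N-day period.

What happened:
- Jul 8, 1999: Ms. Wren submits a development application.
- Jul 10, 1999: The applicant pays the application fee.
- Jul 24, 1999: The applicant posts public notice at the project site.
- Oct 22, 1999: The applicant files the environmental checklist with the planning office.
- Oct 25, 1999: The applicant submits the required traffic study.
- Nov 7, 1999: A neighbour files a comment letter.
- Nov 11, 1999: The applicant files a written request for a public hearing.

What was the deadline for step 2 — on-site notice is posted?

Step 2 runs from Jul 10, 1999, when the application fee is paid. 15 days after Jul 10, 1999 is Jul 25, 1999.

Jul 25, 1999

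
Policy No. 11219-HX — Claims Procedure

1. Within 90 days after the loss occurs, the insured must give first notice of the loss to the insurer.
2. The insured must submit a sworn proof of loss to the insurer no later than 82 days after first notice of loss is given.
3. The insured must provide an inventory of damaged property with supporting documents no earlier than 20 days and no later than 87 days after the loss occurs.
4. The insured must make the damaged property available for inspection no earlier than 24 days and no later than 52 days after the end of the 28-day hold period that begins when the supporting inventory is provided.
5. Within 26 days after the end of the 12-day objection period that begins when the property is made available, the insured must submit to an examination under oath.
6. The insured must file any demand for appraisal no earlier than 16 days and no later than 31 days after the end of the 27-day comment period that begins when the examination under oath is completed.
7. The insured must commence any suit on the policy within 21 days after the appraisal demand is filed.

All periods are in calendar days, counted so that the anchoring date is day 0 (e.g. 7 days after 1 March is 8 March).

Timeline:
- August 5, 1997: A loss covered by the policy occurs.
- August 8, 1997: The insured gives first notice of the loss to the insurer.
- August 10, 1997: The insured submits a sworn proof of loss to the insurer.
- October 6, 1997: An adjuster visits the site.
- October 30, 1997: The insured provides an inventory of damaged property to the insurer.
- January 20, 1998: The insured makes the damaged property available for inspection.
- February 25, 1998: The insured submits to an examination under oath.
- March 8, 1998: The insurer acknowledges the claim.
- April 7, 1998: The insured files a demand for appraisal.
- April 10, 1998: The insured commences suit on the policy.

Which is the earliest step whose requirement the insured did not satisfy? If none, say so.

Step 1: 90 days after August 5, 1997 (when the loss occurs) is November 3, 1997; completed August 8, 1997, before the deadline.
Step 2: 82 days after August 8, 1997 (when first notice of loss is given) is October 29, 1997; August 10, 1997 is within that limit.
Step 3: the window is 20–87 days after August 5, 1997 (when the loss occurs), so August 25, 1997 through October 31, 1997; October 30, 1997 falls inside that range.
Step 4: the window is 24–52 days after November 27, 1997 (end of the 28-day hold period, which began when the supporting inventory is provided on October 30, 1997), so December 21, 1997 through January 18, 1998; done January 20, 1998 — 2 days after the window closed.
No need to go further; step 4 was not satisfied.

Step 4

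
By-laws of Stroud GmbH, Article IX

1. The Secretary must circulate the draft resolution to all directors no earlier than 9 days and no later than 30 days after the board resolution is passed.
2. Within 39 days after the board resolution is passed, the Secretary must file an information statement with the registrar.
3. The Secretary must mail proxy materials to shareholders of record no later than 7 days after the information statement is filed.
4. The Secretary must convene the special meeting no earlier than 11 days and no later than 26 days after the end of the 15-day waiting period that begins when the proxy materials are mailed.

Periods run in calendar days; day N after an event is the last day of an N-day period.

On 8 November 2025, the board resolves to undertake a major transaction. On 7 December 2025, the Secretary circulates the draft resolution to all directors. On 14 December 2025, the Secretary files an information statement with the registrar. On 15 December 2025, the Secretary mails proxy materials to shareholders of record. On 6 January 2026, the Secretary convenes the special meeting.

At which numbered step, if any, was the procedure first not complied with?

Step 4

(1) the permitted window runs from 8 November 2025 + 9 = 17 November 2025 to 8 November 2025 + 30 = 8 December 2025; done 7 December 2025, which is between those dates.
(2) due by 8 November 2025 + 39 days = 17 December 2025; done 14 December 2025 — timely.
(3) due by 14 December 2025 + 7 days = 21 December 2025; 15 December 2025 is within that limit.
(4) the permitted window runs from 30 December 2025 + 11 = 10 January 2026 to 30 December 2025 + 26 = 25 January 2026; 6 January 2026 is 4 days too early.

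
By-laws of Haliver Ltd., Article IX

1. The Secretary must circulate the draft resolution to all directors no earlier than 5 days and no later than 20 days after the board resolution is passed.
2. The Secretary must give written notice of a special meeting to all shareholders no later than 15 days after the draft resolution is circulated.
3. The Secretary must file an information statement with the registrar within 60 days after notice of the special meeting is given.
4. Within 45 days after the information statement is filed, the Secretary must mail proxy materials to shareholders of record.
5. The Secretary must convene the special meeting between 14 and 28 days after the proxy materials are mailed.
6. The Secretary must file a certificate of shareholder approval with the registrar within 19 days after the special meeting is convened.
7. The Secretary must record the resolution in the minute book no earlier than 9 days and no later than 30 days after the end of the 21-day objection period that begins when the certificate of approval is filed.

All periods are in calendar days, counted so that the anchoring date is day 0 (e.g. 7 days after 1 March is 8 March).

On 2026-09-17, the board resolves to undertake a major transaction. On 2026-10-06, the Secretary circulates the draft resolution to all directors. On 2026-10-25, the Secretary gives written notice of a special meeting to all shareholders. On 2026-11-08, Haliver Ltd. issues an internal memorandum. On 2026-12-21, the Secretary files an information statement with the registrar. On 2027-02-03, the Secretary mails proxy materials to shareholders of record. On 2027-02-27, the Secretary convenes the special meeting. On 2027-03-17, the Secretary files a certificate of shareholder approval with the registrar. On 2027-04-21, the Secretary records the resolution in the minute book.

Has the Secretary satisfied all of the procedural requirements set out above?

No

Step 1: the window is 5–20 days after 2026-09-17 (when the board resolution is passed), so 2026-09-22 through 2026-10-07; 2026-10-06 falls inside that range.
Step 2: 15 days after 2026-10-06 (when the draft resolution is circulated) is 2026-10-21; 2026-10-25 misses that deadline by 4 days.
Later steps need not be reached.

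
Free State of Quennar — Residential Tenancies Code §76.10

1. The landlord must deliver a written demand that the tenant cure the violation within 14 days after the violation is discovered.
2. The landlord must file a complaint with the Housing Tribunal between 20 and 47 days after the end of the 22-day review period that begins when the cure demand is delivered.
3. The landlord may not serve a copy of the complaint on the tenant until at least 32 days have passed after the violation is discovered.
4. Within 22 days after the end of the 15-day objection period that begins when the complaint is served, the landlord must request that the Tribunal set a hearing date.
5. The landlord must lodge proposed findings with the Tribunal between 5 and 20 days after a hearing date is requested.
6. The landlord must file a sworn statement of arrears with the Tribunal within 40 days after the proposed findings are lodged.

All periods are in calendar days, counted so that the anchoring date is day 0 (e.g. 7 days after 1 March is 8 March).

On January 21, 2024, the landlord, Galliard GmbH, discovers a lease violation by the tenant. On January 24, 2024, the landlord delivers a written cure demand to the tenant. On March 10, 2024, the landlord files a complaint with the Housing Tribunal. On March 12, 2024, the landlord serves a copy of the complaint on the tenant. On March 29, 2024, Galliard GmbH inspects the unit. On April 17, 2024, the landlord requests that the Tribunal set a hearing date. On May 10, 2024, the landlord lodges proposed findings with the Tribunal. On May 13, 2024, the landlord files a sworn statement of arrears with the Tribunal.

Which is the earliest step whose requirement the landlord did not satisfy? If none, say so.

Step 1 — counting 14 days from January 21, 2024 (when the violation is discovered) gives a deadline of February 4, 2024; January 24, 2024 is within that limit.
Step 2 — 20 and 47 days from February 15, 2024 (end of the 22-day review period, which began when the cure demand is delivered on January 24, 2024) are March 6, 2024 and April 2, 2024 respectively; March 10, 2024 falls inside that range.
Step 3 — must wait 32 days from January 21, 2024 (when the violation is discovered), so not before February 22, 2024; done March 12, 2024, after the minimum wait.
Step 4 — counting 22 days from March 27, 2024 (end of the 15-day objection period, which began when the complaint is served on March 12, 2024) gives a deadline of April 18, 2024; done April 17, 2024 — timely.
Step 5 — 5 and 20 days from April 17, 2024 (when a hearing date is requested) are April 22, 2024 and May 7, 2024 respectively; done May 10, 2024 — 3 days after the window closed.

Step 5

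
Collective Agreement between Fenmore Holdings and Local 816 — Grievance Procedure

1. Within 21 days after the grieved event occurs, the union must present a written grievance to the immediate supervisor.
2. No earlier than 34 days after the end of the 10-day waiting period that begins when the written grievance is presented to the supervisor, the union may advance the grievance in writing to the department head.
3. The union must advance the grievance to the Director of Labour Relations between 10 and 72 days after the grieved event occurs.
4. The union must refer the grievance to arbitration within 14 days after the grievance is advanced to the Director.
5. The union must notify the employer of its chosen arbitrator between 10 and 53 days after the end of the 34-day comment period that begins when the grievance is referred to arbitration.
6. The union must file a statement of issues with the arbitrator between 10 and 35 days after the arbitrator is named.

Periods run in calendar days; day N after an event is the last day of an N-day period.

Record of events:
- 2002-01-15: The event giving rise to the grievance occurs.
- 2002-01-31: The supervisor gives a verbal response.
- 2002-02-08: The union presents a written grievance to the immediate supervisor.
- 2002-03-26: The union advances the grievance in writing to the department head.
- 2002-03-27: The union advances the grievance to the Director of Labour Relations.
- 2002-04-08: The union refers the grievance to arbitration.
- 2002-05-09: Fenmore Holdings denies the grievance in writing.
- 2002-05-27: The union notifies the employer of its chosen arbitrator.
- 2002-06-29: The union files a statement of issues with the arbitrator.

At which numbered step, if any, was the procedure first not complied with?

Step 1: 21 days after 2002-01-15 (when the grieved event occurs) is 2002-02-05; not done until 2002-02-08, 3 days after the deadline.
The procedure was therefore not followed at step 1.

Step 1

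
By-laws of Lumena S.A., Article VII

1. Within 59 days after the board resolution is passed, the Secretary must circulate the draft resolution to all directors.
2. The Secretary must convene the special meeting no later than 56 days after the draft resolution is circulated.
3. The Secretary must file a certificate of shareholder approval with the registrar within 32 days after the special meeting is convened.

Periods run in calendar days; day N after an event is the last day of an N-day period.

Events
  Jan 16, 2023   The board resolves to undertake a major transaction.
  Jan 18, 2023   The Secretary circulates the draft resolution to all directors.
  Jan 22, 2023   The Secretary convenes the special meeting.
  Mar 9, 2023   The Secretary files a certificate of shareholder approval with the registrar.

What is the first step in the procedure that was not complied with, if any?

Step 1 — counting 59 days from Jan 16, 2023 (when the board resolution is passed) gives a deadline of Mar 16, 2023; completed Jan 18, 2023, before the deadline.
Step 2 — counting 56 days from Jan 18, 2023 (when the draft resolution is circulated) gives a deadline of Mar 15, 2023; done Jan 22, 2023 — timely.
Step 3 — counting 32 days from Jan 22, 2023 (when the special meeting is convened) gives a deadline of Feb 23, 2023; Mar 9, 2023 misses that deadline by 14 days.

Step 3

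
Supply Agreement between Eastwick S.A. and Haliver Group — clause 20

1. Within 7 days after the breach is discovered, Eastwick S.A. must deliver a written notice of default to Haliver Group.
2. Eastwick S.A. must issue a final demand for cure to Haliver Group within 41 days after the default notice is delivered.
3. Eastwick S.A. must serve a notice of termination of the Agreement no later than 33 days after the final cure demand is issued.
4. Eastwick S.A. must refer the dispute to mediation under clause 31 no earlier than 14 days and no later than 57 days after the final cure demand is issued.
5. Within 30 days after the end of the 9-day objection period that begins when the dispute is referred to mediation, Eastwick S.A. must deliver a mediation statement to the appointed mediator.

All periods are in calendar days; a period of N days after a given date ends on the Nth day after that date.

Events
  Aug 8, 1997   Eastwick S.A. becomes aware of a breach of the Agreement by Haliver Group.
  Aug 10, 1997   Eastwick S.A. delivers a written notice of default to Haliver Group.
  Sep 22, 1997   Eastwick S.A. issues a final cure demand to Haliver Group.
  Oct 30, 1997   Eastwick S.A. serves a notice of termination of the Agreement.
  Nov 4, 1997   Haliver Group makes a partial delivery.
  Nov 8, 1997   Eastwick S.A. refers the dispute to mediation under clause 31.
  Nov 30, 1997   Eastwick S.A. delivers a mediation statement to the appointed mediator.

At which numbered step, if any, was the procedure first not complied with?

Step 1 — counting 7 days from Aug 8, 1997 (when the breach is discovered) gives a deadline of Aug 15, 1997; Aug 10, 1997 is within that limit.
Step 2 — counting 41 days from Aug 10, 1997 (when the default notice is delivered) gives a deadline of Sep 20, 1997; not done until Sep 22, 1997, 2 days after the deadline.

Step 2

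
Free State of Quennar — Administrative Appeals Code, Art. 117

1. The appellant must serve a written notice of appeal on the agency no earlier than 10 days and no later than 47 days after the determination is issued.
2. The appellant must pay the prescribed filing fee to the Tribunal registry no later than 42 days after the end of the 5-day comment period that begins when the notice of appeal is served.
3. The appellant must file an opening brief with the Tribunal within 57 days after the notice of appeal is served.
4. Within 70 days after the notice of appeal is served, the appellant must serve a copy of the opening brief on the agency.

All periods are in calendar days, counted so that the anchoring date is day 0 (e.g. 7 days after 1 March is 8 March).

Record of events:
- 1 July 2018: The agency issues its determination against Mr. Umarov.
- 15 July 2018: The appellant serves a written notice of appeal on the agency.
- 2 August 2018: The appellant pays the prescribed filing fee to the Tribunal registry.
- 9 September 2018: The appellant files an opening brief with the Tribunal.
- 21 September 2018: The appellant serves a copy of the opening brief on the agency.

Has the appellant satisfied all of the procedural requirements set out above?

(1) the permitted window runs from 1 July 2018 + 10 = 11 July 2018 to 1 July 2018 + 47 = 17 August 2018; done 15 July 2018, which is between those dates.
(2) due by 20 July 2018 + 42 days = 31 August 2018; done 2 August 2018 — timely.
(3) due by 15 July 2018 + 57 days = 10 September 2018; completed 9 September 2018, before the deadline.
(4) due by 15 July 2018 + 70 days = 23 September 2018; done 21 September 2018 — timely.

Yes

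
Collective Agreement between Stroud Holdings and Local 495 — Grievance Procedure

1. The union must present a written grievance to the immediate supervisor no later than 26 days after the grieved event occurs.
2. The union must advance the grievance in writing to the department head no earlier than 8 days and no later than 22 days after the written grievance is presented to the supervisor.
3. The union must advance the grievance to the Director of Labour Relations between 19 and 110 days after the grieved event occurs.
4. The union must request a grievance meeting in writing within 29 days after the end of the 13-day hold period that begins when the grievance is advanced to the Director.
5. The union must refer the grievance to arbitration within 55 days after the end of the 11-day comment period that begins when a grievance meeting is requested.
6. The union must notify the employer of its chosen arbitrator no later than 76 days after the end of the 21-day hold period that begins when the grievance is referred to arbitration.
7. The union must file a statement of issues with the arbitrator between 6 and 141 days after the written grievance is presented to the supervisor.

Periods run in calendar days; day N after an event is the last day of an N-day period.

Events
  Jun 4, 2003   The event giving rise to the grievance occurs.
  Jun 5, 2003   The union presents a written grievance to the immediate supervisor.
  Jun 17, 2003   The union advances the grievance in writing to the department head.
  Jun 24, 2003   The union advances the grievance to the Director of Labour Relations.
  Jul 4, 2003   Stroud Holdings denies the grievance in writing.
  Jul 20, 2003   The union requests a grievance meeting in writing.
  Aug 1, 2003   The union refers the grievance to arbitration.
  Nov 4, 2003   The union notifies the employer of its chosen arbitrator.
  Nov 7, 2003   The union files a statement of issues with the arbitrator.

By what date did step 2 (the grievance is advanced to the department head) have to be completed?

Step 2 runs from Jun 5, 2003, when the written grievance is presented to the supervisor. The window is 8–22 days after Jun 5, 2003; it closes on Jun 27, 2003.

Jun 27, 2003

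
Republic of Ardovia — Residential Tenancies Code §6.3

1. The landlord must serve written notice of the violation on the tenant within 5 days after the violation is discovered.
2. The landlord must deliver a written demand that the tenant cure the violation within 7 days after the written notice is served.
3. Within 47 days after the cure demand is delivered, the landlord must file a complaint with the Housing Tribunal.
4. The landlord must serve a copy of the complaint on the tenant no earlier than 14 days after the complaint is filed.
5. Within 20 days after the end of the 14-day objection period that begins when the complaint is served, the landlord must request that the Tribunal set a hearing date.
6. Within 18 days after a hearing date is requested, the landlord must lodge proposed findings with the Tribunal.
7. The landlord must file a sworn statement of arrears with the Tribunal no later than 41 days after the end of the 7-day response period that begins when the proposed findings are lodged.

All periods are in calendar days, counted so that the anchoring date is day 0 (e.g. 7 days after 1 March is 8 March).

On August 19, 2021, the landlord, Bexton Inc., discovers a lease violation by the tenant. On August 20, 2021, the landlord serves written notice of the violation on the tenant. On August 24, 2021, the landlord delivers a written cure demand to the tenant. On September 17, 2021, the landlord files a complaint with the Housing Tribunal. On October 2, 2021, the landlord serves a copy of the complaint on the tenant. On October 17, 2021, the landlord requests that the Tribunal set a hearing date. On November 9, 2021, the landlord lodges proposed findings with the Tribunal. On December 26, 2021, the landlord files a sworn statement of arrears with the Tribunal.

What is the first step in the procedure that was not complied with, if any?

Step 1 — counting 5 days from August 19, 2021 (when the violation is discovered) gives a deadline of August 24, 2021; completed August 20, 2021, before the deadline.
Step 2 — counting 7 days from August 20, 2021 (when the written notice is served) gives a deadline of August 27, 2021; done August 24, 2021 — timely.
Step 3 — counting 47 days from August 24, 2021 (when the cure demand is delivered) gives a deadline of October 10, 2021; done September 17, 2021 — timely.
Step 4 — must wait 14 days from September 17, 2021 (when the complaint is filed), so not before October 1, 2021; October 2, 2021 is on or after that date.
Step 5 — counting 20 days from October 16, 2021 (end of the 14-day objection period, which began when the complaint is served on October 2, 2021) gives a deadline of November 5, 2021; completed October 17, 2021, before the deadline.
Step 6 — counting 18 days from October 17, 2021 (when a hearing date is requested) gives a deadline of November 4, 2021; done November 9, 2021 — 5 days late.
That is the first point of non-compliance.

Step 6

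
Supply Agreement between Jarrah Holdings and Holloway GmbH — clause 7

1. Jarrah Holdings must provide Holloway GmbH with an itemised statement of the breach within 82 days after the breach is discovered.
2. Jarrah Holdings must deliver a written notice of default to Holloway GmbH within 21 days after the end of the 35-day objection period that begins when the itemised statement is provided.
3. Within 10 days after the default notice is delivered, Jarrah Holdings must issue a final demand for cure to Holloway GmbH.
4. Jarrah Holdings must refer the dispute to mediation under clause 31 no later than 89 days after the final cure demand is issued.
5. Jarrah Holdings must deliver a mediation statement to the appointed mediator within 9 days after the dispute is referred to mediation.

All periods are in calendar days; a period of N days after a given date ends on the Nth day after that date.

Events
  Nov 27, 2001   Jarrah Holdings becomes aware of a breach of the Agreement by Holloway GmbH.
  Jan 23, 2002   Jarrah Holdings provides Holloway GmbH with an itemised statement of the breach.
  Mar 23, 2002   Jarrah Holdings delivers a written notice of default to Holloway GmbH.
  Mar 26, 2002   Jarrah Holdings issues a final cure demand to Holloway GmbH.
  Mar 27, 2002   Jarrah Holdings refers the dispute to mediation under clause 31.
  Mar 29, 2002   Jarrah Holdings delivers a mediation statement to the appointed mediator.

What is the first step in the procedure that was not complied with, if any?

Step 2

Step 1: 82 days after Nov 27, 2001 (when the breach is discovered) is Feb 17, 2002; done Jan 23, 2002 — timely.
Step 2: 21 days after Feb 27, 2002 (end of the 35-day objection period, which began when the itemised statement is provided on Jan 23, 2002) is Mar 20, 2002; Mar 23, 2002 misses that deadline by 3 days.
The procedure was therefore not followed at step 2.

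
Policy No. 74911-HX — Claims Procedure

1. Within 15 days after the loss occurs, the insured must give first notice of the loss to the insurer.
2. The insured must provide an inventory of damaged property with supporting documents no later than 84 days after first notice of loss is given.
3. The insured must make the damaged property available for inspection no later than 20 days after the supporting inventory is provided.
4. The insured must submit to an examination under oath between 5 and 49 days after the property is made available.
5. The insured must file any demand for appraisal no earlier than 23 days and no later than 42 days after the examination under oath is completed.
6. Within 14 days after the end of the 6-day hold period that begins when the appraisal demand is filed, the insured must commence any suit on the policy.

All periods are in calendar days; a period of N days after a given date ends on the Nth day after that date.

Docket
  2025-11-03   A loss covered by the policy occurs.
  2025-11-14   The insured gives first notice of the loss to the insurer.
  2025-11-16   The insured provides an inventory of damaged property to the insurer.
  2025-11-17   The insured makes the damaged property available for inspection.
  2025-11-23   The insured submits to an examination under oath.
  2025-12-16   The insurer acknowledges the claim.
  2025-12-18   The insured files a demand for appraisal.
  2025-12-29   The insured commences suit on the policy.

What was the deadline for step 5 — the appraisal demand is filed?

2026-01-04

Step 5 runs from 2025-11-23, when the examination under oath is completed. The window is 23–42 days after 2025-11-23; it closes on 2026-01-04.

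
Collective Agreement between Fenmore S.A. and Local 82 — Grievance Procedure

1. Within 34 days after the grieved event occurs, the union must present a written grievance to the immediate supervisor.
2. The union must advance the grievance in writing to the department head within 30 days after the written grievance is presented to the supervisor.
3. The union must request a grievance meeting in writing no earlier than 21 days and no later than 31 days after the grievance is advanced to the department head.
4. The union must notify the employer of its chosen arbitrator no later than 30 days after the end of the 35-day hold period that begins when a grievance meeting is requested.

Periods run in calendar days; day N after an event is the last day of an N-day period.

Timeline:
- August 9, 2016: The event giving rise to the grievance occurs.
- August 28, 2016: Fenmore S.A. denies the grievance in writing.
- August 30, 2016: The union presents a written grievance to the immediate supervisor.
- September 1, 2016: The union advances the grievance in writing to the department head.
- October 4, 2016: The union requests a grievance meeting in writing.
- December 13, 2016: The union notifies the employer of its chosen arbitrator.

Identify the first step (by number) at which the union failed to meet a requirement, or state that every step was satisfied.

Step 1 — counting 34 days from August 9, 2016 (when the grieved event occurs) gives a deadline of September 12, 2016; August 30, 2016 is within that limit.
Step 2 — counting 30 days from August 30, 2016 (when the written grievance is presented to the supervisor) gives a deadline of September 29, 2016; done September 1, 2016 — timely.
Step 3 — 21 and 31 days from September 1, 2016 (when the grievance is advanced to the department head) are September 22, 2016 and October 2, 2016 respectively; done October 4, 2016 — 2 days after the window closed.
Later steps need not be reached.

Step 3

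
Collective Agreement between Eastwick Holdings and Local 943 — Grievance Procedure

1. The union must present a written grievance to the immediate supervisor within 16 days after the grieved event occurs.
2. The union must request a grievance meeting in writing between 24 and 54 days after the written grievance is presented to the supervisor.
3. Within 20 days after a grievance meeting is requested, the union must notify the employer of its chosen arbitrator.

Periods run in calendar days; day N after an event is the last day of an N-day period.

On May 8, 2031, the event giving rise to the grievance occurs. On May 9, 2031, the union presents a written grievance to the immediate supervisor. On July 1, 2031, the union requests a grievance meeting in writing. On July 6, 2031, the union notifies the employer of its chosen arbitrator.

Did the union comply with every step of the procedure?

Yes

(1) due by May 8, 2031 + 16 days = May 24, 2031; done May 9, 2031 — timely.
(2) the permitted window runs from May 9, 2031 + 24 = June 2, 2031 to May 9, 2031 + 54 = July 2, 2031; July 1, 2031 falls inside that range.
(3) due by July 1, 2031 + 20 days = July 21, 2031; done July 6, 2031 — timely.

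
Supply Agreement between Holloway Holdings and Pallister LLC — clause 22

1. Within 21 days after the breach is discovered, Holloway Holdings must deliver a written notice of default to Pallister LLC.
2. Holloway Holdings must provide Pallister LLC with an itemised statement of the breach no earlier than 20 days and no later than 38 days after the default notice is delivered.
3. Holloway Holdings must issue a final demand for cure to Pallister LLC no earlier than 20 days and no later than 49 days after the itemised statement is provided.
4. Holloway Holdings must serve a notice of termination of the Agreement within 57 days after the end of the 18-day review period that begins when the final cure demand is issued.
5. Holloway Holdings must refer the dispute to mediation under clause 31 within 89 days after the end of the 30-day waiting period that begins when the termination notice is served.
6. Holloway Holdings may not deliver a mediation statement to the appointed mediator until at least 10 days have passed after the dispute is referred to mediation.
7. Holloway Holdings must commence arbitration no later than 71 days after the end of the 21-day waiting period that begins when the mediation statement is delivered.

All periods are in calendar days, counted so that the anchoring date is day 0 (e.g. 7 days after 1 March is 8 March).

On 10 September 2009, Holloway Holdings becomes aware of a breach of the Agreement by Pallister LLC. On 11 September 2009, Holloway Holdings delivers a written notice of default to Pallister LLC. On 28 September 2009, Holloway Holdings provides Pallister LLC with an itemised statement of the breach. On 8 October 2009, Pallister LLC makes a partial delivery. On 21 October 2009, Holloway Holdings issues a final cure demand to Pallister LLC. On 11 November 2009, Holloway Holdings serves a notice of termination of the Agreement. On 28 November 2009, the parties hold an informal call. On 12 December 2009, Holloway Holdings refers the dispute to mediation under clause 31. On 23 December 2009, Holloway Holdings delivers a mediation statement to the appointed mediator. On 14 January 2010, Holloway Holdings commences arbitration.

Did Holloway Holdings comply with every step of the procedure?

No

(1) due by 10 September 2009 + 21 days = 1 October 2009; completed 11 September 2009, before the deadline.
(2) the permitted window runs from 11 September 2009 + 20 = 1 October 2009 to 11 September 2009 + 38 = 19 October 2009; 28 September 2009 is 3 days too early.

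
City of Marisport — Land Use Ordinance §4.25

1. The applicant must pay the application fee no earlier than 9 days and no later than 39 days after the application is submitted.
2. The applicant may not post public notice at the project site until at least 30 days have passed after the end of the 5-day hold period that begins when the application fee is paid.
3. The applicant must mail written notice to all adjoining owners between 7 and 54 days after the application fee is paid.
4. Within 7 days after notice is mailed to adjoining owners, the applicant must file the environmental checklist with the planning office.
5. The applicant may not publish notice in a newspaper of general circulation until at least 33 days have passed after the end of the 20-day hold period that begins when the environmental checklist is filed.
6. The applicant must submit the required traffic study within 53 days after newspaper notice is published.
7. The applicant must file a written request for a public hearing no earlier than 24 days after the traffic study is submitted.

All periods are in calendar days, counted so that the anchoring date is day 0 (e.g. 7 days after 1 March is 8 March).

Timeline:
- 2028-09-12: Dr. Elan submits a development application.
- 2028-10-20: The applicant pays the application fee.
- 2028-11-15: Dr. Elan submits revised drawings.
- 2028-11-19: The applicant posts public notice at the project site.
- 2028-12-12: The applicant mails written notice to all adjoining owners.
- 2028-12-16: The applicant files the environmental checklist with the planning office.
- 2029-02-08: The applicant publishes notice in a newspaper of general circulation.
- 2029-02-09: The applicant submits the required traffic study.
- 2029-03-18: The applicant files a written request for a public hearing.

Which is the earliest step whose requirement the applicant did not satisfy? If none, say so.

(1) the permitted window runs from 2028-09-12 + 9 = 2028-09-21 to 2028-09-12 + 39 = 2028-10-21; done 2028-10-20, which is between those dates.
(2) permitted from 2028-10-25 + 30 days = 2028-11-24 onward; acted on 2028-11-19, 5 days prematurely.

Step 2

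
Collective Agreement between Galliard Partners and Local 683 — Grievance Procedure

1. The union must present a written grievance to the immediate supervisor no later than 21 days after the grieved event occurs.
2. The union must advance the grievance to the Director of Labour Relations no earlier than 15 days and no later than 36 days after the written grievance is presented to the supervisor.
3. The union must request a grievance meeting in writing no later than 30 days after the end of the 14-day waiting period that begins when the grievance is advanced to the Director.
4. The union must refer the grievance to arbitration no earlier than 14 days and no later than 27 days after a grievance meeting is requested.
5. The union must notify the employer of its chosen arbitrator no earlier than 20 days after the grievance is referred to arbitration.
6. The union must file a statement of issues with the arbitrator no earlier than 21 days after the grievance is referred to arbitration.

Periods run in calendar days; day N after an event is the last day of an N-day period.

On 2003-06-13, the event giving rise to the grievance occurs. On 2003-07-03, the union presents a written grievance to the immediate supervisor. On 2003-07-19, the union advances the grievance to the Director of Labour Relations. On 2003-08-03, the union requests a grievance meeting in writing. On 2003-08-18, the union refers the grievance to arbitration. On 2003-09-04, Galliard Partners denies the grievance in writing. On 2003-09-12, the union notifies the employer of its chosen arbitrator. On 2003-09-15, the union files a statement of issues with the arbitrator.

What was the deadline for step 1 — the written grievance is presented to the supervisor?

2003-07-04

Step 1 runs from 2003-06-13, when the grieved event occurs. 21 days after 2003-06-13 is 2003-07-04.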